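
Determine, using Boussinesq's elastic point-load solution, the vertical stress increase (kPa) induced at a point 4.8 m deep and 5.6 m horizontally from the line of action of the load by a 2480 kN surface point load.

Boussinesq vertical stress below a point load on an elastic half-space:
Δσ_z = 3P/(2πz²) · [1 + (r/z)²]^(−5/2)
r/z = 5.6/4.8 = 1.1667; [1+(r/z)²]^(−5/2) = 0.11674.
Δσ_z = 3×2480/(2π×4.8²) × 0.11674 = 51.394 × 0.11674 = 6 kPa

Δσ_z ≈ 6 kPa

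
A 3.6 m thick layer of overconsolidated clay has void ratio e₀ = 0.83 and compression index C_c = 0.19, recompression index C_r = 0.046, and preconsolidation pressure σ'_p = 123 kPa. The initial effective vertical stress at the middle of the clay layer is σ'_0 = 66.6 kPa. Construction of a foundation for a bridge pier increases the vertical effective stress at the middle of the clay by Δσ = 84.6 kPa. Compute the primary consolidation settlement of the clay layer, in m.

S_c ≈ 0.0576 m

Final effective stress: σ'_f = 66.6 + 84.6 = 151.2 kPa.
σ'_f = 151.2 > σ'_p = 123 kPa, so the stress path crosses the preconsolidation pressure — recompression up to σ'_p, then virgin compression beyond:
S_c = H/(1+e₀)·[C_r·log₁₀(σ'_p/σ'_0) + C_c·log₁₀(σ'_f/σ'_p)]
    = 3.6/1.83 × [0.046×log₁₀(123/66.6) + 0.19×log₁₀(151.2/123)]
    = 1.9672 × [0.012256 + 0.017033] = 0.05762 m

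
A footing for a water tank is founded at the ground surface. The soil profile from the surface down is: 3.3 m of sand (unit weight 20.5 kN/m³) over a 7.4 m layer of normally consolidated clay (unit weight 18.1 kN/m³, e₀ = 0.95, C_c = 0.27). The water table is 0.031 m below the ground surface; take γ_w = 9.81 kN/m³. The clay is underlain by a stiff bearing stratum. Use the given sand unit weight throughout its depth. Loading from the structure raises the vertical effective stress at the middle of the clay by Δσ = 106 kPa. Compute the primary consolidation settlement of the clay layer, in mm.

S_c ≈ 425 mm

Mid-depth of clay below the ground surface: z = 3.3 + 7.4/2 = 7 m.
Total vertical stress at mid-clay: σ_v = 20.5×3.3 + 18.1×3.7 = 134.62 kPa.
Pore pressure: u = 9.81×(7 − 0.031) = 68.366 kPa.
Initial effective stress: σ'_0 = σ_v − u = 134.62 − 68.366 = 66.254 kPa.
Final effective stress: σ'_f = σ'_0 + Δσ = 66.254 + 106 = 172.25 kPa.
Normally consolidated clay, so the full stress increment lies on the virgin compression line:
S_c = C_c·H/(1+e₀)·log₁₀(σ'_f/σ'_0) = 0.27×7.4/(1+0.95)×log₁₀(172.25/66.254)
    = 1.0246 × 0.41495 = 0.4252 m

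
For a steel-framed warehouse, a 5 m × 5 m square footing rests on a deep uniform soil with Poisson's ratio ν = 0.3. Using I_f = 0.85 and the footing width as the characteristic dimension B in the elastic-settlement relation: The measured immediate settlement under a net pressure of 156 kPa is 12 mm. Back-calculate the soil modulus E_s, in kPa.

E_s ≈ 50300 kPa

S_e = q·B·(1−ν²)/E_s · I_f  ⇒  E_s = q·B·(1−ν²)·I_f / S_e.
E_s = 156 × 5 × 0.91 × 0.85 / 0.012 = 50280 kPa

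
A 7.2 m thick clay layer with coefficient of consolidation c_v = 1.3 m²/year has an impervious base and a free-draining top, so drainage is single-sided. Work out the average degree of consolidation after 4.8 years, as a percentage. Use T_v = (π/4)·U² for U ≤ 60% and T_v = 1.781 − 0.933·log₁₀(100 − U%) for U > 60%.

U ≈ 39.1 %

Drainage path length: H_d = H = 7.2 m (single drainage).
T_v = c_v·t/H_d² = 1.3×4.8/7.2² = 0.12037.
T_v = 0.12037 corresponds to the U ≤ 60% branch:
U = √(4T_v/π) = 0.3915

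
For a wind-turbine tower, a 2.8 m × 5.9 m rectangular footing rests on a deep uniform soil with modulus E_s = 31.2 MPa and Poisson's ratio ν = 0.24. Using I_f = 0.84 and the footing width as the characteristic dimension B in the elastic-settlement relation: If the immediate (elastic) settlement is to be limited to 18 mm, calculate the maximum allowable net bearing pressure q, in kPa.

E_s = 31.2 MPa = 31200 kPa.
S_e = q·B·(1−ν²)/E_s · I_f  ⇒  q = S_e·E_s / (B·(1−ν²)·I_f).
q = 0.018 × 31200 / (2.8 × 0.9424 × 0.84) = 253.4 kPa

q ≈ 253 kPa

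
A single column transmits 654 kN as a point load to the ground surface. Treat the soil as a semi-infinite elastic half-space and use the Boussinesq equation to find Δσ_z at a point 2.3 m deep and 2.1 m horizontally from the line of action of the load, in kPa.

Δσ_z ≈ 13 kPa

Boussinesq vertical stress below a point load on an elastic half-space:
Δσ_z = 3P/(2πz²) · [1 + (r/z)²]^(−5/2)
r/z = 2.1/2.3 = 0.91304; [1+(r/z)²]^(−5/2) = 0.21964.
Δσ_z = 3×654/(2π×2.3²) × 0.21964 = 59.029 × 0.21964 = 12.97 kPa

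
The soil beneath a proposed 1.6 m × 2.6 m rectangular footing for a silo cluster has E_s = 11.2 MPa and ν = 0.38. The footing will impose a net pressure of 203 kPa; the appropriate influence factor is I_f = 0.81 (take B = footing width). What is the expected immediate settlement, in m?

Immediate (elastic) settlement: S_e = q·B·(1−ν²)/E_s · I_f.
E_s = 11.2 MPa = 11200 kPa.
S_e = 203 × 1.6 × (1 − 0.38²) / 11200 × 0.81
    = 203 × 1.6 × 0.8556 / 11200 × 0.81
    = 0.0201 m

S_e ≈ 0.0201 m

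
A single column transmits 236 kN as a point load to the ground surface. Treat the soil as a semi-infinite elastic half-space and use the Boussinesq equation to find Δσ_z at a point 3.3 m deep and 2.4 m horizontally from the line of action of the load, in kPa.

Δσ_z ≈ 3.58 kPa

Boussinesq vertical stress below a point load on an elastic half-space:
Δσ_z = 3P/(2πz²) · [1 + (r/z)²]^(−5/2)
r/z = 2.4/3.3 = 0.72727; [1+(r/z)²]^(−5/2) = 0.34597.
Δσ_z = 3×236/(2π×3.3²) × 0.34597 = 10.347 × 0.34597 = 3.58 kPa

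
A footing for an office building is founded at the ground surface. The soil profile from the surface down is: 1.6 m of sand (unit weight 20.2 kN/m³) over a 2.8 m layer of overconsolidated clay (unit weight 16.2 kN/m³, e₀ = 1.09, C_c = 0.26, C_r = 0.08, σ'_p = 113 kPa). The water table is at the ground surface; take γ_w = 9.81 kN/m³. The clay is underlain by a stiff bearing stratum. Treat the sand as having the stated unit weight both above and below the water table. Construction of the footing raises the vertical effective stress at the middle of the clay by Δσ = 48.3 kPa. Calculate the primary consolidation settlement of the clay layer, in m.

S_c ≈ 0.0494 m

Mid-depth of clay below the ground surface: z = 1.6 + 2.8/2 = 3 m.
Total vertical stress at mid-clay: σ_v = 20.2×1.6 + 16.2×1.4 = 55 kPa.
Pore pressure: u = 9.81×(3 − 0) = 29.43 kPa.
Initial effective stress: σ'_0 = σ_v − u = 55 − 29.43 = 25.57 kPa.
Final effective stress: σ'_f = 25.57 + 48.3 = 73.87 kPa.
σ'_f = 73.87 ≤ σ'_p = 113 kPa, so the clay remains overconsolidated and only the recompression index applies:
S_c = C_r·H/(1+e₀)·log₁₀(σ'_f/σ'_0) = 0.08×2.8/2.09×log₁₀(73.87/25.57)
    = 0.10718 × 0.46074 = 0.04938 m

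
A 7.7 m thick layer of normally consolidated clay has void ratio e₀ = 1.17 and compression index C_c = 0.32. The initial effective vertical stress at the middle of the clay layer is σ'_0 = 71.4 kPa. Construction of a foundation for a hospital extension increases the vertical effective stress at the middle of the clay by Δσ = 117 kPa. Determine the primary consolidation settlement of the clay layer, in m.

Final effective stress: σ'_f = σ'_0 + Δσ = 71.4 + 117 = 188.4 kPa.
Normally consolidated clay, so the full stress increment lies on the virgin compression line:
S_c = C_c·H/(1+e₀)·log₁₀(σ'_f/σ'_0) = 0.32×7.7/(1+1.17)×log₁₀(188.4/71.4)
    = 1.1355 × 0.42138 = 0.4785 m

S_c ≈ 0.478 m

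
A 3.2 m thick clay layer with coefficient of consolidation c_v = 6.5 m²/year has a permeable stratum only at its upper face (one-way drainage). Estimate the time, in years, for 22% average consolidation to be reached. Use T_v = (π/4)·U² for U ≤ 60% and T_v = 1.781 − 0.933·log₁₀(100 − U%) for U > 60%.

Drainage path length: H_d = H = 3.2 m (single drainage).
U ≤ 60%: T_v = (π/4)·U² = (π/4)×0.22² = 0.038013.
t = T_v·H_d²/c_v = 0.038013×3.2²/6.5 = 0.05989 years.

t ≈ 0.0599 years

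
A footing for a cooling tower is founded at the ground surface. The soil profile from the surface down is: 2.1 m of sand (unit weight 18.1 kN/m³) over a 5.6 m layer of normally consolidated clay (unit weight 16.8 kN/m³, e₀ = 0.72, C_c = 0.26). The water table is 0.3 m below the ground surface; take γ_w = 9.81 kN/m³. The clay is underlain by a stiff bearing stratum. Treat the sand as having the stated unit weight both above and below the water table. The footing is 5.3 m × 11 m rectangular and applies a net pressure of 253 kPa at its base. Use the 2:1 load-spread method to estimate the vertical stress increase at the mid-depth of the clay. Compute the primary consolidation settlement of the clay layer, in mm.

Mid-depth of clay below the ground surface: z = 2.1 + 5.6/2 = 4.9 m.
Total vertical stress at mid-clay: σ_v = 18.1×2.1 + 16.8×2.8 = 85.05 kPa.
Pore pressure: u = 9.81×(4.9 − 0.3) = 45.126 kPa.
Initial effective stress: σ'_0 = σ_v − u = 85.05 − 45.126 = 39.924 kPa.
Stress increase at mid-clay by the 2:1 spreading method:
Δσ = qBL/((B+z)(L+z)) = 253×5.3×11/((5.3+4.9)(11+4.9)) = 90.948 kPa
Final effective stress: σ'_f = σ'_0 + Δσ = 39.924 + 90.948 = 130.87 kPa.
Normally consolidated clay, so the full stress increment lies on the virgin compression line:
S_c = C_c·H/(1+e₀)·log₁₀(σ'_f/σ'_0) = 0.26×5.6/(1+0.72)×log₁₀(130.87/39.924)
    = 0.84651 × 0.51561 = 0.4365 m

S_c ≈ 436 mm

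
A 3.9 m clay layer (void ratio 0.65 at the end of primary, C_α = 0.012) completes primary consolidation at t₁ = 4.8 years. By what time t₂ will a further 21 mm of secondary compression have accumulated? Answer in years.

t₂ ≈ 26.4 years

S_s = C_α·H/(1+e_p)·log₁₀(t₂/t₁) ⇒ log₁₀(t₂/t₁) = S_s·(1+e_p)/(C_α·H).
log₁₀(t₂/t₁) = 0.021 × (1+0.65) / (0.012×3.9) = 0.7404
t₂ = t₁ × 10^0.7404 = 4.8 × 5.5 = 26.4 years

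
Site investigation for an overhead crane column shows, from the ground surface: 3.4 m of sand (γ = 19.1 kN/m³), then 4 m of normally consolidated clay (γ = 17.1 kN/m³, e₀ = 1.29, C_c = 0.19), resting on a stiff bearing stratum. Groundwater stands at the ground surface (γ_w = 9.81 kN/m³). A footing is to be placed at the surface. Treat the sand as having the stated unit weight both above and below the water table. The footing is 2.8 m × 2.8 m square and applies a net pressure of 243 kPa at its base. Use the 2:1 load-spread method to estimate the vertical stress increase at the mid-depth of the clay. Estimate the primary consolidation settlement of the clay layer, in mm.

Mid-depth of clay below the ground surface: z = 3.4 + 4/2 = 5.4 m.
Total vertical stress at mid-clay: σ_v = 19.1×3.4 + 17.1×2 = 99.14 kPa.
Pore pressure: u = 9.81×(5.4 − 0) = 52.974 kPa.
Initial effective stress: σ'_0 = σ_v − u = 99.14 − 52.974 = 46.166 kPa.
Stress increase at mid-clay by the 2:1 spreading method:
Δσ = qBL/((B+z)(L+z)) = 243×2.8×2.8/((2.8+5.4)(2.8+5.4)) = 28.333 kPa
Final effective stress: σ'_f = σ'_0 + Δσ = 46.166 + 28.333 = 74.499 kPa.
Normally consolidated clay, so the full stress increment lies on the virgin compression line:
S_c = C_c·H/(1+e₀)·log₁₀(σ'_f/σ'_0) = 0.19×4/(1+1.29)×log₁₀(74.499/46.166)
    = 0.33188 × 0.20783 = 0.06897 m

S_c ≈ 69 mm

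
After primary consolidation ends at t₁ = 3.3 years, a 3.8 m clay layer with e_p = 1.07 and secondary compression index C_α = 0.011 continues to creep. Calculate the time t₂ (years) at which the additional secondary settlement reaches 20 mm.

t₂ ≈ 32.3 years

S_s = C_α·H/(1+e_p)·log₁₀(t₂/t₁) ⇒ log₁₀(t₂/t₁) = S_s·(1+e_p)/(C_α·H).
log₁₀(t₂/t₁) = 0.02 × (1+1.07) / (0.011×3.8) = 0.9904
t₂ = t₁ × 10^0.9904 = 3.3 × 9.782 = 32.28 years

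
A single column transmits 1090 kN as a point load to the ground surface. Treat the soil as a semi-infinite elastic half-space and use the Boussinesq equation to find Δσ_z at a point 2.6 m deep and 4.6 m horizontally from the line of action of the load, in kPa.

Δσ_z ≈ 2.22 kPa

Boussinesq vertical stress below a point load on an elastic half-space:
Δσ_z = 3P/(2πz²) · [1 + (r/z)²]^(−5/2)
r/z = 4.6/2.6 = 1.7692; [1+(r/z)²]^(−5/2) = 0.028846.
Δσ_z = 3×1090/(2π×2.6²) × 0.028846 = 76.988 × 0.028846 = 2.221 kPa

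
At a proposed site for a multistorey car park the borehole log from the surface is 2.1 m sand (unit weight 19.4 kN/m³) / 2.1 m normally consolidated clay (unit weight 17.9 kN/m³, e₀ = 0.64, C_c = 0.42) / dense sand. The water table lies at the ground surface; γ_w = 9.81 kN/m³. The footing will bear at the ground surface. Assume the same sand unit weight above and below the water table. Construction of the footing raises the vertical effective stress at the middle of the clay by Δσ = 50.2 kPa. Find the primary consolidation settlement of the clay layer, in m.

S_c ≈ 0.237 m

Mid-depth of clay below the ground surface: z = 2.1 + 2.1/2 = 3.15 m.
Total vertical stress at mid-clay: σ_v = 19.4×2.1 + 17.9×1.05 = 59.535 kPa.
Pore pressure: u = 9.81×(3.15 − 0) = 30.902 kPa.
Initial effective stress: σ'_0 = σ_v − u = 59.535 − 30.902 = 28.633 kPa.
Final effective stress: σ'_f = σ'_0 + Δσ = 28.633 + 50.2 = 78.833 kPa.
Normally consolidated clay, so the full stress increment lies on the virgin compression line:
S_c = C_c·H/(1+e₀)·log₁₀(σ'_f/σ'_0) = 0.42×2.1/(1+0.64)×log₁₀(78.833/28.633)
    = 0.5378 × 0.43984 = 0.2365 m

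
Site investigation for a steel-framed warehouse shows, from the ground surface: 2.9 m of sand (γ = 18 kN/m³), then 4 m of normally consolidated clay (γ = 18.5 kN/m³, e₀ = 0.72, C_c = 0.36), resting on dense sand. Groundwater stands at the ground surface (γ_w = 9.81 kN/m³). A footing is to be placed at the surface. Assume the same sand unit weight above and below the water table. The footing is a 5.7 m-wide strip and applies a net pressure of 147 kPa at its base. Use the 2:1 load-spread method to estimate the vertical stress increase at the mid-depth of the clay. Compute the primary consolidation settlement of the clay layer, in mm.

S_c ≈ 390 mm

Mid-depth of clay below the ground surface: z = 2.9 + 4/2 = 4.9 m.
Total vertical stress at mid-clay: σ_v = 18×2.9 + 18.5×2 = 89.2 kPa.
Pore pressure: u = 9.81×(4.9 − 0) = 48.069 kPa.
Initial effective stress: σ'_0 = σ_v − u = 89.2 − 48.069 = 41.131 kPa.
Stress increase at mid-clay by the 2:1 spreading method:
Δσ = qB/(B+z) = 147×5.7/(5.7+4.9) = 79.047 kPa
Final effective stress: σ'_f = σ'_0 + Δσ = 41.131 + 79.047 = 120.18 kPa.
Normally consolidated clay, so the full stress increment lies on the virgin compression line:
S_c = C_c·H/(1+e₀)·log₁₀(σ'_f/σ'_0) = 0.36×4/(1+0.72)×log₁₀(120.18/41.131)
    = 0.83721 × 0.46566 = 0.3899 m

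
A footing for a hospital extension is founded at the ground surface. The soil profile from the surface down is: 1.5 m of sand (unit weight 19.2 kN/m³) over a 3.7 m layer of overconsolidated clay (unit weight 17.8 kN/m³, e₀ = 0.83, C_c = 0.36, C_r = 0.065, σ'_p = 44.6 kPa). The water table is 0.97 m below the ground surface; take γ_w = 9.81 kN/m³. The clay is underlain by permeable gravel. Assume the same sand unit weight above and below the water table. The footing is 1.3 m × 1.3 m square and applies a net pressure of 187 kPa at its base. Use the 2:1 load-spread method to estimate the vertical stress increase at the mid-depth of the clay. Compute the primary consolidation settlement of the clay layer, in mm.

S_c ≈ 63.1 mm

Mid-depth of clay below the ground surface: z = 1.5 + 3.7/2 = 3.35 m.
Total vertical stress at mid-clay: σ_v = 19.2×1.5 + 17.8×1.85 = 61.73 kPa.
Pore pressure: u = 9.81×(3.35 − 0.97) = 23.348 kPa.
Initial effective stress: σ'_0 = σ_v − u = 61.73 − 23.348 = 38.382 kPa.
Stress increase at mid-clay by the 2:1 spreading method:
Δσ = qBL/((B+z)(L+z)) = 187×1.3×1.3/((1.3+3.35)(1.3+3.35)) = 14.616 kPa
Final effective stress: σ'_f = 38.382 + 14.616 = 52.998 kPa.
σ'_f = 52.998 > σ'_p = 44.6 kPa, so the stress path crosses the preconsolidation pressure — recompression up to σ'_p, then virgin compression beyond:
S_c = H/(1+e₀)·[C_r·log₁₀(σ'_p/σ'_0) + C_c·log₁₀(σ'_f/σ'_p)]
    = 3.7/1.83 × [0.065×log₁₀(44.6/38.382) + 0.36×log₁₀(52.998/44.6)]
    = 2.0219 × [0.0042385 + 0.026973] = 0.06311 m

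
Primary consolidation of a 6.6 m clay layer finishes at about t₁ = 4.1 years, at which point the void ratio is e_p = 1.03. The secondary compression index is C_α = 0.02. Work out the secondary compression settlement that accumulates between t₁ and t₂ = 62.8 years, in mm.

S_s ≈ 77.1 mm

Secondary compression: S_s = C_α·H/(1+e_p)·log₁₀(t₂/t₁)
S_s = 0.02×6.6/(1+1.03)×log₁₀(62.8/4.1)
    = 0.06502 × 1.185 = 0.07707 m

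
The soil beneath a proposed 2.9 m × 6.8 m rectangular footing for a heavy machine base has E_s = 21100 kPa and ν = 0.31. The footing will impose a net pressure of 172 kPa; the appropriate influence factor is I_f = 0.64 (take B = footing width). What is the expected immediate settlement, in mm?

Immediate (elastic) settlement: S_e = q·B·(1−ν²)/E_s · I_f.
S_e = 172 × 2.9 × (1 − 0.31²) / 21100 × 0.64
    = 172 × 2.9 × 0.9039 / 21100 × 0.64
    = 0.01368 m = 13.68 mm

S_e ≈ 13.7 mm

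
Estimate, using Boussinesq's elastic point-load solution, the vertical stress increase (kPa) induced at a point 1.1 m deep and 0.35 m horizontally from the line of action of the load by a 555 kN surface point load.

Δσ_z ≈ 172 kPa

Boussinesq vertical stress below a point load on an elastic half-space:
Δσ_z = 3P/(2πz²) · [1 + (r/z)²]^(−5/2)
r/z = 0.35/1.1 = 0.31818; [1+(r/z)²]^(−5/2) = 0.78577.
Δσ_z = 3×555/(2π×1.1²) × 0.78577 = 219 × 0.78577 = 172.1 kPa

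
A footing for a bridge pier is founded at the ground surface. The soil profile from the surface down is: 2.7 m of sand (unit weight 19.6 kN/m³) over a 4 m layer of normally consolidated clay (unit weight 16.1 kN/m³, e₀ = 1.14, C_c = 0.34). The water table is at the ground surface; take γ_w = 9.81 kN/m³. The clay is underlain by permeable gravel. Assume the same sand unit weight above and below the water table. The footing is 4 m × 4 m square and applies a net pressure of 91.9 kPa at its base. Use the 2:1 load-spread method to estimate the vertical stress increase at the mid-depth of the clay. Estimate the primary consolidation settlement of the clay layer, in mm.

S_c ≈ 112 mm

Mid-depth of clay below the ground surface: z = 2.7 + 4/2 = 4.7 m.
Total vertical stress at mid-clay: σ_v = 19.6×2.7 + 16.1×2 = 85.12 kPa.
Pore pressure: u = 9.81×(4.7 − 0) = 46.107 kPa.
Initial effective stress: σ'_0 = σ_v − u = 85.12 − 46.107 = 39.013 kPa.
Stress increase at mid-clay by the 2:1 spreading method:
Δσ = qBL/((B+z)(L+z)) = 91.9×4×4/((4+4.7)(4+4.7)) = 19.427 kPa
Final effective stress: σ'_f = σ'_0 + Δσ = 39.013 + 19.427 = 58.44 kPa.
Normally consolidated clay, so the full stress increment lies on the virgin compression line:
S_c = C_c·H/(1+e₀)·log₁₀(σ'_f/σ'_0) = 0.34×4/(1+1.14)×log₁₀(58.44/39.013)
    = 0.63551 × 0.1755 = 0.1115 m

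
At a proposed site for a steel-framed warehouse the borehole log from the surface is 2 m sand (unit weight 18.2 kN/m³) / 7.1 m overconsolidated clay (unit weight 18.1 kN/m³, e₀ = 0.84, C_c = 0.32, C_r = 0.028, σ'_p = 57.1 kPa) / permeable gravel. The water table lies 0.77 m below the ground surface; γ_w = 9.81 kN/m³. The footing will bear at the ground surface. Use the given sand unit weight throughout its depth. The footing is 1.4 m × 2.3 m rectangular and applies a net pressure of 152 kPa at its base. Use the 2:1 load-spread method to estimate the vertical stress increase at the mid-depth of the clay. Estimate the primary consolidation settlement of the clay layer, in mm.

S_c ≈ 53.3 mm

Mid-depth of clay below the ground surface: z = 2 + 7.1/2 = 5.55 m.
Total vertical stress at mid-clay: σ_v = 18.2×2 + 18.1×3.55 = 100.66 kPa.
Pore pressure: u = 9.81×(5.55 − 0.77) = 46.892 kPa.
Initial effective stress: σ'_0 = σ_v − u = 100.66 − 46.892 = 53.768 kPa.
Stress increase at mid-clay by the 2:1 spreading method:
Δσ = qBL/((B+z)(L+z)) = 152×1.4×2.3/((1.4+5.55)(2.3+5.55)) = 8.9711 kPa
Final effective stress: σ'_f = 53.768 + 8.9711 = 62.739 kPa.
σ'_f = 62.739 > σ'_p = 57.1 kPa, so the stress path crosses the preconsolidation pressure — recompression up to σ'_p, then virgin compression beyond:
S_c = H/(1+e₀)·[C_r·log₁₀(σ'_p/σ'_0) + C_c·log₁₀(σ'_f/σ'_p)]
    = 7.1/1.84 × [0.028×log₁₀(57.1/53.768) + 0.32×log₁₀(62.739/57.1)]
    = 3.8587 × [0.00073114 + 0.013088] = 0.05332 m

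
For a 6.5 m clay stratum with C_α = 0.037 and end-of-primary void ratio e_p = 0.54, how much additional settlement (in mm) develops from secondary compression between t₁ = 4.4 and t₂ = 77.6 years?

Secondary compression: S_s = C_α·H/(1+e_p)·log₁₀(t₂/t₁)
S_s = 0.037×6.5/(1+0.54)×log₁₀(77.6/4.4)
    = 0.1562 × 1.246 = 0.1947 m

S_s ≈ 195 mm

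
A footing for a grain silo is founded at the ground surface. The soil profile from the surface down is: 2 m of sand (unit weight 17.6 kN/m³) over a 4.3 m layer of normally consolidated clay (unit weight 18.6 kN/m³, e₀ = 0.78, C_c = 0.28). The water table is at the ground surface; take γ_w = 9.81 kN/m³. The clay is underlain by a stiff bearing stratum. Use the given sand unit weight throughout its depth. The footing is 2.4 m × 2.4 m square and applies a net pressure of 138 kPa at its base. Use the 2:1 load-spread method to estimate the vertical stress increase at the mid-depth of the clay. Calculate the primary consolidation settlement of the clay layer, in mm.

Mid-depth of clay below the ground surface: z = 2 + 4.3/2 = 4.15 m.
Total vertical stress at mid-clay: σ_v = 17.6×2 + 18.6×2.15 = 75.19 kPa.
Pore pressure: u = 9.81×(4.15 − 0) = 40.712 kPa.
Initial effective stress: σ'_0 = σ_v − u = 75.19 − 40.712 = 34.478 kPa.
Stress increase at mid-clay by the 2:1 spreading method:
Δσ = qBL/((B+z)(L+z)) = 138×2.4×2.4/((2.4+4.15)(2.4+4.15)) = 18.528 kPa
Final effective stress: σ'_f = σ'_0 + Δσ = 34.478 + 18.528 = 53.006 kPa.
Normally consolidated clay, so the full stress increment lies on the virgin compression line:
S_c = C_c·H/(1+e₀)·log₁₀(σ'_f/σ'_0) = 0.28×4.3/(1+0.78)×log₁₀(53.006/34.478)
    = 0.6764 × 0.18678 = 0.1263 m

S_c ≈ 126 mm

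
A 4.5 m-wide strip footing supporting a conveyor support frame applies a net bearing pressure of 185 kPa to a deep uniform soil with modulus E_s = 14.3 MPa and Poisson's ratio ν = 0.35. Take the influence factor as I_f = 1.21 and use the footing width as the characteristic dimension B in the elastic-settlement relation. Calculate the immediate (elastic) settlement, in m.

Immediate (elastic) settlement: S_e = q·B·(1−ν²)/E_s · I_f.
E_s = 14.3 MPa = 14300 kPa.
S_e = 185 × 4.5 × (1 − 0.35²) / 14300 × 1.21
    = 185 × 4.5 × 0.8775 / 14300 × 1.21
    = 0.06181 m

S_e ≈ 0.0618 m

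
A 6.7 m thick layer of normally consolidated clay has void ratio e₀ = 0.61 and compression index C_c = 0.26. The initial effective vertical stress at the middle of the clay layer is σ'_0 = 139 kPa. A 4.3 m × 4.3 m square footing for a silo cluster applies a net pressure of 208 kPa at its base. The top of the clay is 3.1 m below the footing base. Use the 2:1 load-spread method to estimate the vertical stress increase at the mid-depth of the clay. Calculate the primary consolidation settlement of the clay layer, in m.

Mid-depth of clay below the footing base: z = 3.1 + 6.7/2 = 6.45 m.
Stress increase at mid-clay by the 2:1 spreading method:
Δσ = qBL/((B+z)(L+z)) = 208×4.3×4.3/((4.3+6.45)(4.3+6.45)) = 33.28 kPa
Final effective stress: σ'_f = σ'_0 + Δσ = 139 + 33.28 = 172.28 kPa.
Normally consolidated clay, so the full stress increment lies on the virgin compression line:
S_c = C_c·H/(1+e₀)·log₁₀(σ'_f/σ'_0) = 0.26×6.7/(1+0.61)×log₁₀(172.28/139)
    = 1.082 × 0.09322 = 0.1009 m

S_c ≈ 0.101 m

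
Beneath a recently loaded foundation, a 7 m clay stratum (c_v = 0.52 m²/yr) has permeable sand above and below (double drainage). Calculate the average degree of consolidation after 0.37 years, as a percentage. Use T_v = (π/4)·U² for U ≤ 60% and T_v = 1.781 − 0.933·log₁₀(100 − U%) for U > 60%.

U ≈ 14.1 %

Drainage path length: H_d = H/2 = 3.5 m (double drainage).
T_v = c_v·t/H_d² = 0.52×0.37/3.5² = 0.015706.
T_v = 0.015706 corresponds to the U ≤ 60% branch:
U = √(4T_v/π) = 0.1414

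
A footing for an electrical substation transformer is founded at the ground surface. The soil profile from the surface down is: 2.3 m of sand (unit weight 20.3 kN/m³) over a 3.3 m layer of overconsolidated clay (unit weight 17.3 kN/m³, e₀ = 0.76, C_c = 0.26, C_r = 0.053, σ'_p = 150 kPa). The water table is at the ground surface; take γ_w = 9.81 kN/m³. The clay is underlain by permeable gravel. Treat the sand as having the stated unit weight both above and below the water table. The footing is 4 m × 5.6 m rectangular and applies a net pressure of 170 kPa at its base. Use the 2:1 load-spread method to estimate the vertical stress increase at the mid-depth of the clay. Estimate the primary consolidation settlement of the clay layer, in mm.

S_c ≈ 37.3 mm

Mid-depth of clay below the ground surface: z = 2.3 + 3.3/2 = 3.95 m.
Total vertical stress at mid-clay: σ_v = 20.3×2.3 + 17.3×1.65 = 75.235 kPa.
Pore pressure: u = 9.81×(3.95 − 0) = 38.75 kPa.
Initial effective stress: σ'_0 = σ_v − u = 75.235 − 38.75 = 36.485 kPa.
Stress increase at mid-clay by the 2:1 spreading method:
Δσ = qBL/((B+z)(L+z)) = 170×4×5.6/((4+3.95)(5.6+3.95)) = 50.156 kPa
Final effective stress: σ'_f = 36.485 + 50.156 = 86.641 kPa.
σ'_f = 86.641 ≤ σ'_p = 150 kPa, so the clay remains overconsolidated and only the recompression index applies:
S_c = C_r·H/(1+e₀)·log₁₀(σ'_f/σ'_0) = 0.053×3.3/1.76×log₁₀(86.641/36.485)
    = 0.099375 × 0.37561 = 0.03733 m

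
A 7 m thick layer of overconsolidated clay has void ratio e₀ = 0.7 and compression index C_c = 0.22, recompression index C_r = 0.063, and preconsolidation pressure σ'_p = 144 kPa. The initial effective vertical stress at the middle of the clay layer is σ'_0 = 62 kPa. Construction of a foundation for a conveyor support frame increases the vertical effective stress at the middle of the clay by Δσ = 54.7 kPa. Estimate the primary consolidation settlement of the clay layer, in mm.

S_c ≈ 71.3 mm

Final effective stress: σ'_f = 62 + 54.7 = 116.7 kPa.
σ'_f = 116.7 ≤ σ'_p = 144 kPa, so the clay remains overconsolidated and only the recompression index applies:
S_c = C_r·H/(1+e₀)·log₁₀(σ'_f/σ'_0) = 0.063×7/1.7×log₁₀(116.7/62)
    = 0.25941 × 0.27468 = 0.07125 m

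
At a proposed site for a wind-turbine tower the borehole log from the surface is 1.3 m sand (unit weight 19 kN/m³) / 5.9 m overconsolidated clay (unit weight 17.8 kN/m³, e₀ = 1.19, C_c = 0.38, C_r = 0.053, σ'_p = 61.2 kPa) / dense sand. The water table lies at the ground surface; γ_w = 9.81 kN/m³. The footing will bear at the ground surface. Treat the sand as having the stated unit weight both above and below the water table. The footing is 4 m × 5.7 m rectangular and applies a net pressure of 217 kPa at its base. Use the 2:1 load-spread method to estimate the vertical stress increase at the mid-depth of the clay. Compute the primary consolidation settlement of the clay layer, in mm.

S_c ≈ 233 mm

Mid-depth of clay below the ground surface: z = 1.3 + 5.9/2 = 4.25 m.
Total vertical stress at mid-clay: σ_v = 19×1.3 + 17.8×2.95 = 77.21 kPa.
Pore pressure: u = 9.81×(4.25 − 0) = 41.693 kPa.
Initial effective stress: σ'_0 = σ_v − u = 77.21 − 41.693 = 35.517 kPa.
Stress increase at mid-clay by the 2:1 spreading method:
Δσ = qBL/((B+z)(L+z)) = 217×4×5.7/((4+4.25)(5.7+4.25)) = 60.272 kPa
Final effective stress: σ'_f = 35.517 + 60.272 = 95.789 kPa.
σ'_f = 95.789 > σ'_p = 61.2 kPa, so the stress path crosses the preconsolidation pressure — recompression up to σ'_p, then virgin compression beyond:
S_c = H/(1+e₀)·[C_r·log₁₀(σ'_p/σ'_0) + C_c·log₁₀(σ'_f/σ'_p)]
    = 5.9/2.19 × [0.053×log₁₀(61.2/35.517) + 0.38×log₁₀(95.789/61.2)]
    = 2.6941 × [0.012525 + 0.073934] = 0.2329 m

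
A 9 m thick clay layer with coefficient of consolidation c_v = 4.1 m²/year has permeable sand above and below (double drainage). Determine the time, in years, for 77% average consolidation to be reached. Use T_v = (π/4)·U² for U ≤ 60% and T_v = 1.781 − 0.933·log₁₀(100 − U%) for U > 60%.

t ≈ 2.52 years

Drainage path length: H_d = H/2 = 4.5 m (double drainage).
U > 60%: T_v = 1.781 − 0.933·log₁₀(100 − 77) = 0.51051.
t = T_v·H_d²/c_v = 0.51051×4.5²/4.1 = 2.521 years.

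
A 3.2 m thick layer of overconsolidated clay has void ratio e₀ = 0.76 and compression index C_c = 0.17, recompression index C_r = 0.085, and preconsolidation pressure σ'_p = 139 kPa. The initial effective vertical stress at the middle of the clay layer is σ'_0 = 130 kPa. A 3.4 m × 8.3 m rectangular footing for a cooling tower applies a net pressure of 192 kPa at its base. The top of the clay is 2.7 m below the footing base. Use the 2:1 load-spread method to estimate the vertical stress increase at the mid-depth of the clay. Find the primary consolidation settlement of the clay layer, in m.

S_c ≈ 0.0435 m

Mid-depth of clay below the footing base: z = 2.7 + 3.2/2 = 4.3 m.
Stress increase at mid-clay by the 2:1 spreading method:
Δσ = qBL/((B+z)(L+z)) = 192×3.4×8.3/((3.4+4.3)(8.3+4.3)) = 55.847 kPa
Final effective stress: σ'_f = 130 + 55.847 = 185.85 kPa.
σ'_f = 185.85 > σ'_p = 139 kPa, so the stress path crosses the preconsolidation pressure — recompression up to σ'_p, then virgin compression beyond:
S_c = H/(1+e₀)·[C_r·log₁₀(σ'_p/σ'_0) + C_c·log₁₀(σ'_f/σ'_p)]
    = 3.2/1.76 × [0.085×log₁₀(139/130) + 0.17×log₁₀(185.85/139)]
    = 1.8182 × [0.0024711 + 0.021445] = 0.04348 m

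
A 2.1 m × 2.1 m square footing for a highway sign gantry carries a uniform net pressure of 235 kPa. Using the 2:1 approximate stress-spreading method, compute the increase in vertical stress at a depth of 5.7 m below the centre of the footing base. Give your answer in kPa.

By the 2:1 method the load spreads at 1 horizontal : 2 vertical, so at depth z the loaded area has grown by z in each plan dimension:
Δσ = qBL/((B+z)(L+z)) = 235×2.1×2.1/((2.1+5.7)(2.1+5.7)) = 17.034 kPa

Δσ_z ≈ 17 kPa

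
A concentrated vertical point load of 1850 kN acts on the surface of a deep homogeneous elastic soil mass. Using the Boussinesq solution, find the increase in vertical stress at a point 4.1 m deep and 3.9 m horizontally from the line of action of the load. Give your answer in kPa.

Boussinesq vertical stress below a point load on an elastic half-space:
Δσ_z = 3P/(2πz²) · [1 + (r/z)²]^(−5/2)
r/z = 3.9/4.1 = 0.95122; [1+(r/z)²]^(−5/2) = 0.19969.
Δσ_z = 3×1850/(2π×4.1²) × 0.19969 = 52.547 × 0.19969 = 10.49 kPa

Δσ_z ≈ 10.5 kPa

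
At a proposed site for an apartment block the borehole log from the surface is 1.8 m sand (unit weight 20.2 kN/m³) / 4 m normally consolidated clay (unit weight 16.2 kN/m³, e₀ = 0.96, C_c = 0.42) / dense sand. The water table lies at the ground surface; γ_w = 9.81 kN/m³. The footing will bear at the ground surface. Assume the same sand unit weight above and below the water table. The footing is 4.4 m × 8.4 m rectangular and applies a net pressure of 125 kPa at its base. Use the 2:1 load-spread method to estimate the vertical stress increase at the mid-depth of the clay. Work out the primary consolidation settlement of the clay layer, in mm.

Mid-depth of clay below the ground surface: z = 1.8 + 4/2 = 3.8 m.
Total vertical stress at mid-clay: σ_v = 20.2×1.8 + 16.2×2 = 68.76 kPa.
Pore pressure: u = 9.81×(3.8 − 0) = 37.278 kPa.
Initial effective stress: σ'_0 = σ_v − u = 68.76 − 37.278 = 31.482 kPa.
Stress increase at mid-clay by the 2:1 spreading method:
Δσ = qBL/((B+z)(L+z)) = 125×4.4×8.4/((4.4+3.8)(8.4+3.8)) = 46.182 kPa
Final effective stress: σ'_f = σ'_0 + Δσ = 31.482 + 46.182 = 77.664 kPa.
Normally consolidated clay, so the full stress increment lies on the virgin compression line:
S_c = C_c·H/(1+e₀)·log₁₀(σ'_f/σ'_0) = 0.42×4/(1+0.96)×log₁₀(77.664/31.482)
    = 0.85714 × 0.39216 = 0.3361 m

S_c ≈ 336 mm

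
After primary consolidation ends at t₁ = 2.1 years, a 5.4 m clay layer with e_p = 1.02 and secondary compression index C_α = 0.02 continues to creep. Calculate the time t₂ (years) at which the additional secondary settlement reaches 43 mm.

t₂ ≈ 13.4 years

S_s = C_α·H/(1+e_p)·log₁₀(t₂/t₁) ⇒ log₁₀(t₂/t₁) = S_s·(1+e_p)/(C_α·H).
log₁₀(t₂/t₁) = 0.043 × (1+1.02) / (0.02×5.4) = 0.8043
t₂ = t₁ × 10^0.8043 = 2.1 × 6.372 = 13.38 years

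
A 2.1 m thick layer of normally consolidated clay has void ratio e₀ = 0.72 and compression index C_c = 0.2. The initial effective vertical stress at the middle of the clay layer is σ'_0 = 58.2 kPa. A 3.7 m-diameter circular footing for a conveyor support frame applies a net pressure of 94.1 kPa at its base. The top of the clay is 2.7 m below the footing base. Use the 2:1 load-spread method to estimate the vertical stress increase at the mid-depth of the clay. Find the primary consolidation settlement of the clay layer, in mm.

S_c ≈ 35.6 mm

Mid-depth of clay below the footing base: z = 2.7 + 2.1/2 = 3.75 m.
Stress increase at mid-clay by the 2:1 spreading method:
Δσ ≈ qD²/(D+z)² = 94.1×3.7²/(3.7+3.75)² = 23.21 kPa
Final effective stress: σ'_f = σ'_0 + Δσ = 58.2 + 23.21 = 81.41 kPa.
Normally consolidated clay, so the full stress increment lies on the virgin compression line:
S_c = C_c·H/(1+e₀)·log₁₀(σ'_f/σ'_0) = 0.2×2.1/(1+0.72)×log₁₀(81.41/58.2)
    = 0.24419 × 0.14575 = 0.03559 m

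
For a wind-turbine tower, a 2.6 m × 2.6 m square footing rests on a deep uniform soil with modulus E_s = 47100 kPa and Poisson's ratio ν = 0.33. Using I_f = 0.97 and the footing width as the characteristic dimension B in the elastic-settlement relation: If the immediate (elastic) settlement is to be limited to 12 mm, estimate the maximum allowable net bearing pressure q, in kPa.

q ≈ 251 kPa

S_e = q·B·(1−ν²)/E_s · I_f  ⇒  q = S_e·E_s / (B·(1−ν²)·I_f).
q = 0.012 × 47100 / (2.6 × 0.8911 × 0.97) = 251.5 kPa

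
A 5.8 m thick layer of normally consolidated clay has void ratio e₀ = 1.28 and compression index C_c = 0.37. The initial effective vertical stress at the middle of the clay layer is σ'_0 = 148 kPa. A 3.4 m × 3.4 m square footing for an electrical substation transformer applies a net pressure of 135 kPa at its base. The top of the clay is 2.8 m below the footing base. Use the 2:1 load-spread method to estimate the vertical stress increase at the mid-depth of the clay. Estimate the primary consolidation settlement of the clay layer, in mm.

S_c ≈ 49 mm

Mid-depth of clay below the footing base: z = 2.8 + 5.8/2 = 5.7 m.
Stress increase at mid-clay by the 2:1 spreading method:
Δσ = qBL/((B+z)(L+z)) = 135×3.4×3.4/((3.4+5.7)(3.4+5.7)) = 18.846 kPa
Final effective stress: σ'_f = σ'_0 + Δσ = 148 + 18.846 = 166.85 kPa.
Normally consolidated clay, so the full stress increment lies on the virgin compression line:
S_c = C_c·H/(1+e₀)·log₁₀(σ'_f/σ'_0) = 0.37×5.8/(1+1.28)×log₁₀(166.85/148)
    = 0.94123 × 0.052064 = 0.049 m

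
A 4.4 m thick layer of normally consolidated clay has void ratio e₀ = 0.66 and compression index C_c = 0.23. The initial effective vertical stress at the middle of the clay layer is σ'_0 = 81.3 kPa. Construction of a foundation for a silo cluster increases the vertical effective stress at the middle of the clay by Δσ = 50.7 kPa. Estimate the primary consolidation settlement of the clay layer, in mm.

Final effective stress: σ'_f = σ'_0 + Δσ = 81.3 + 50.7 = 132 kPa.
Normally consolidated clay, so the full stress increment lies on the virgin compression line:
S_c = C_c·H/(1+e₀)·log₁₀(σ'_f/σ'_0) = 0.23×4.4/(1+0.66)×log₁₀(132/81.3)
    = 0.60964 × 0.21048 = 0.1283 m

S_c ≈ 128 mm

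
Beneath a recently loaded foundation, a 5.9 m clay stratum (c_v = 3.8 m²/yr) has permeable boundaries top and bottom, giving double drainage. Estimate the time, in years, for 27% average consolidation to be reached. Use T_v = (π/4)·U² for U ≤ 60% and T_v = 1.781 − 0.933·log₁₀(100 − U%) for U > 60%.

t ≈ 0.131 years

Drainage path length: H_d = H/2 = 2.95 m (double drainage).
U ≤ 60%: T_v = (π/4)·U² = (π/4)×0.27² = 0.057256.
t = T_v·H_d²/c_v = 0.057256×2.95²/3.8 = 0.1311 years.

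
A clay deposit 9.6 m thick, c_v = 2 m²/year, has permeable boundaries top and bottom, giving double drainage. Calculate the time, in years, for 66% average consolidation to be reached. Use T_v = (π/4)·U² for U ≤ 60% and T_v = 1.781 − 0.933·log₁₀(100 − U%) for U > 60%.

Drainage path length: H_d = H/2 = 4.8 m (double drainage).
U > 60%: T_v = 1.781 − 0.933·log₁₀(100 − 66) = 0.35213.
t = T_v·H_d²/c_v = 0.35213×4.8²/2 = 4.057 years.

t ≈ 4.06 years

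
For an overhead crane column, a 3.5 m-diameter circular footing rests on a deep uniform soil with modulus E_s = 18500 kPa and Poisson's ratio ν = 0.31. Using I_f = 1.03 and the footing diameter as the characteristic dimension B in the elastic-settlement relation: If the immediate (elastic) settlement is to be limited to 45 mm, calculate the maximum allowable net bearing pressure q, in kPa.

S_e = q·B·(1−ν²)/E_s · I_f  ⇒  q = S_e·E_s / (B·(1−ν²)·I_f).
q = 0.045 × 18500 / (3.5 × 0.9039 × 1.03) = 255.5 kPa

q ≈ 255 kPa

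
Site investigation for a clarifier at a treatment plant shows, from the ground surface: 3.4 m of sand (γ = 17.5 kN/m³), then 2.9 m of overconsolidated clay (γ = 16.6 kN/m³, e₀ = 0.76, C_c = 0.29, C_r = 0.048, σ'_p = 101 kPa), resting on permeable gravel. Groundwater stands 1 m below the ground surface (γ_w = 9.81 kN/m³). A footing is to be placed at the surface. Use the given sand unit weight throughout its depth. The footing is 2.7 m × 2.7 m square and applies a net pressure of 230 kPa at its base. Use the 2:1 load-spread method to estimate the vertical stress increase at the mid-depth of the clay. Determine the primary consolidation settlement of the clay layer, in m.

Mid-depth of clay below the ground surface: z = 3.4 + 2.9/2 = 4.85 m.
Total vertical stress at mid-clay: σ_v = 17.5×3.4 + 16.6×1.45 = 83.57 kPa.
Pore pressure: u = 9.81×(4.85 − 1) = 37.769 kPa.
Initial effective stress: σ'_0 = σ_v − u = 83.57 − 37.769 = 45.801 kPa.
Stress increase at mid-clay by the 2:1 spreading method:
Δσ = qBL/((B+z)(L+z)) = 230×2.7×2.7/((2.7+4.85)(2.7+4.85)) = 29.414 kPa
Final effective stress: σ'_f = 45.801 + 29.414 = 75.215 kPa.
σ'_f = 75.215 ≤ σ'_p = 101 kPa, so the clay remains overconsolidated and only the recompression index applies:
S_c = C_r·H/(1+e₀)·log₁₀(σ'_f/σ'_0) = 0.048×2.9/1.76×log₁₀(75.215/45.801)
    = 0.07909 × 0.21543 = 0.01704 m

S_c ≈ 0.017 m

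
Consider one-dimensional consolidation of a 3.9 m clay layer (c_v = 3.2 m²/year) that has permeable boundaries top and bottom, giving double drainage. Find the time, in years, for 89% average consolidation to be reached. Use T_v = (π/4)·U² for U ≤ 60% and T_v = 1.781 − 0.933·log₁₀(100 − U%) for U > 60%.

t ≈ 0.962 years

Drainage path length: H_d = H/2 = 1.95 m (double drainage).
U > 60%: T_v = 1.781 − 0.933·log₁₀(100 − 89) = 0.80938.
t = T_v·H_d²/c_v = 0.80938×1.95²/3.2 = 0.9618 years.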